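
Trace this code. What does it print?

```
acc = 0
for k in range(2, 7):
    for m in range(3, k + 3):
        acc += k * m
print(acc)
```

k=2,m=3: acc = 0+6 = 6
k=2,m=4: acc = 6+8 = 14
k=3,m=3: acc = 14+9 = 23
k=3,m=4: acc = 23+12 = 35
k=3,m=5: acc = 35+15 = 50
k=4,m=3: acc = 50+12 = 62
k=4,m=4: acc = 62+16 = 78
k=4,m=5: acc = 78+20 = 98
k=4,m=6: acc = 98+24 = 122
k=5,m=3: acc = 122+15 = 137
k=5,m=4: acc = 137+20 = 157
k=5,m=5: acc = 157+25 = 182
k=5,m=6: acc = 182+30 = 212
k=5,m=7: acc = 212+35 = 247
k=6,m=3: acc = 247+18 = 265
k=6,m=4: acc = 265+24 = 289
k=6,m=5: acc = 289+30 = 319
k=6,m=6: acc = 319+36 = 355
k=6,m=7: acc = 355+42 = 397
k=6,m=8: acc = 397+48 = 445

445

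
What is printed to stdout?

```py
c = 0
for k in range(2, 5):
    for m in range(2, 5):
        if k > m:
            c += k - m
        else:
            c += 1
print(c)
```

k=2,m=2: not 2>2, c = 0+1 = 1
k=2,m=3: not 2>3, c = 1+1 = 2
k=2,m=4: not 2>4, c = 2+1 = 3
k=3,m=2: 3>2, c = 3+1 = 4
k=3,m=3: not 3>3, c = 4+1 = 5
k=3,m=4: not 3>4, c = 5+1 = 6
k=4,m=2: 4>2, c = 6+2 = 8
k=4,m=3: 4>3, c = 8+1 = 9
k=4,m=4: not 4>4, c = 9+1 = 10

10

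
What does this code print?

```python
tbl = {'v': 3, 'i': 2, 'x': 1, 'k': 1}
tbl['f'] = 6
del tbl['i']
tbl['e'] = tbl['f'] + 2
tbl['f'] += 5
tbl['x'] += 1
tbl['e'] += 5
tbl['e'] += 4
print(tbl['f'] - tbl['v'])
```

tbl['f'] = 6 → {'v': 3, 'i': 2, 'x': 1, 'k': 1, 'f': 6}
del 'i' → {'v': 3, 'x': 1, 'k': 1, 'f': 6}
tbl['e'] = tbl['f']+2 = 8 → {'v': 3, 'x': 1, 'k': 1, 'f': 6, 'e': 8}
tbl['f'] = 6+5 = 11 → {'v': 3, 'x': 1, 'k': 1, 'f': 11, 'e': 8}
tbl['x'] = 1+1 = 2 → {'v': 3, 'x': 2, 'k': 1, 'f': 11, 'e': 8}
tbl['e'] = 8+5 = 13 → {'v': 3, 'x': 2, 'k': 1, 'f': 11, 'e': 13}
tbl['e'] = 13+4 = 17 → {'v': 3, 'x': 2, 'k': 1, 'f': 11, 'e': 17}
tbl['f']-tbl['v'] = 11-3 = 8

8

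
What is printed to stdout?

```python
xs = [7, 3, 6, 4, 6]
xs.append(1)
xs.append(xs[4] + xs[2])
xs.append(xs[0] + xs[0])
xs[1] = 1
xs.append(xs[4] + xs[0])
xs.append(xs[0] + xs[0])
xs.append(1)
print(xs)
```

append 1 → [7, 3, 6, 4, 6, 1]
append xs[4]+xs[2] = 6+6 = 12 → [7, 3, 6, 4, 6, 1, 12]
append xs[0]+xs[0] = 7+7 = 14 → [7, 3, 6, 4, 6, 1, 12, 14]
xs[1] = 1 → [7, 1, 6, 4, 6, 1, 12, 14]
append xs[4]+xs[0] = 6+7 = 13 → [7, 1, 6, 4, 6, 1, 12, 14, 13]
append xs[0]+xs[0] = 7+7 = 14 → [7, 1, 6, 4, 6, 1, 12, 14, 13, 14]
append 1 → [7, 1, 6, 4, 6, 1, 12, 14, 13, 14, 1]

[7, 1, 6, 4, 6, 1, 12, 14, 13, 14, 1]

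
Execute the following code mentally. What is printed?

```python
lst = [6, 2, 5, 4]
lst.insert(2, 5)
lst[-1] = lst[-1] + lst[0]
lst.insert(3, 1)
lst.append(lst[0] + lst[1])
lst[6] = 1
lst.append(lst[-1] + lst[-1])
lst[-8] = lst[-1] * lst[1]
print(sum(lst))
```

insert 5 at 2 → [6, 2, 5, 5, 4]
lst[-1] = lst[-1]+lst[0] = 4+6 = 10 → [6, 2, 5, 5, 10]
insert 1 at 3 → [6, 2, 5, 1, 5, 10]
append lst[0]+lst[1] = 6+2 = 8 → [6, 2, 5, 1, 5, 10, 8]
lst[6] = 1 → [6, 2, 5, 1, 5, 10, 1]
append lst[-1]+lst[-1] = 1+1 = 2 → [6, 2, 5, 1, 5, 10, 1, 2]
lst[-8] = lst[-1]*lst[1] = 2*2 = 4 → [4, 2, 5, 1, 5, 10, 1, 2]
sum = 30

30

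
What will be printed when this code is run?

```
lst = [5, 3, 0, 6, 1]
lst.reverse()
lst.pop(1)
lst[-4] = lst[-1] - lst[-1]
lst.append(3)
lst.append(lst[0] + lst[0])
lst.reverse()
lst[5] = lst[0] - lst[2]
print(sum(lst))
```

6

reverse → [1, 6, 0, 3, 5]
pop(1) removes 6 → [1, 0, 3, 5]
lst[-4] = lst[-1]-lst[-1] = 5-5 = 0 → [0, 0, 3, 5]
append 3 → [0, 0, 3, 5, 3]
append lst[0]+lst[0] = 0+0 = 0 → [0, 0, 3, 5, 3, 0]
reverse → [0, 3, 5, 3, 0, 0]
lst[5] = lst[0]-lst[2] = 0-5 = -5 → [0, 3, 5, 3, 0, -5]
sum = 6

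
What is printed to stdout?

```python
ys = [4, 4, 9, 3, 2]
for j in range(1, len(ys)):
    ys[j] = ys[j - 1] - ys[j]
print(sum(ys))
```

-31

j=1: ys[1] = 4-4 = 0 → [4, 0, 9, 3, 2]
j=2: ys[2] = 0-9 = -9 → [4, 0, -9, 3, 2]
j=3: ys[3] = (-9)-3 = -12 → [4, 0, -9, -12, 2]
j=4: ys[4] = (-12)-2 = -14 → [4, 0, -9, -12, -14]
sum = -31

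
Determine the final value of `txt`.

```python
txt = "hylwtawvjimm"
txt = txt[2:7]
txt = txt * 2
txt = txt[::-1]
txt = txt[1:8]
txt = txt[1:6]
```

slice [2:7] → 'lwtaw'
repeat ×2 → 'lwtawlwtaw'
reverse → 'watwlwatwl'
slice [1:8] → 'atwlwat'
slice [1:6] → 'twlwa'

'twlwa'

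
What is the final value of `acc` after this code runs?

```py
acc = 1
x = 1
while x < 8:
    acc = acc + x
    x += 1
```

x=1: acc = 1+1 = 2
x=2: acc = 2+2 = 4
x=3: acc = 4+3 = 7
x=4: acc = 7+4 = 11
x=5: acc = 11+5 = 16
x=6: acc = 16+6 = 22
x=7: acc = 22+7 = 29

29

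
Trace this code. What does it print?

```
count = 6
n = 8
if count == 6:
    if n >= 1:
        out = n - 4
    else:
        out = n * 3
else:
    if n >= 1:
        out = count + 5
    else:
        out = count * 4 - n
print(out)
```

4

count=6, n=8
count == 6 is True; n >= 1 is True
→ out = n - 4 = 4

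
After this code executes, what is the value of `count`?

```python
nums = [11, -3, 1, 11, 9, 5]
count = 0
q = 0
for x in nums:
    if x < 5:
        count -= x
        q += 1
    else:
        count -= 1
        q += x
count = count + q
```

36

x=11: not <5, count = 0-1 = -1; q=11
x=-3: <5, count = (-1)-(-3) = 2; q=12
x=1: <5, count = 2-1 = 1; q=13
x=11: not <5, count = 1-1 = 0; q=24
x=9: not <5, count = 0-1 = -1; q=33
x=5: not <5, count = (-1)-1 = -2; q=38
count+q = (-2)+38 = 36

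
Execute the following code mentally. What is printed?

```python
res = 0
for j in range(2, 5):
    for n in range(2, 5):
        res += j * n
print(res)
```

81

j=2,n=2: res = 0+4 = 4
j=2,n=3: res = 4+6 = 10
j=2,n=4: res = 10+8 = 18
j=3,n=2: res = 18+6 = 24
j=3,n=3: res = 24+9 = 33
j=3,n=4: res = 33+12 = 45
j=4,n=2: res = 45+8 = 53
j=4,n=3: res = 53+12 = 65
j=4,n=4: res = 65+16 = 81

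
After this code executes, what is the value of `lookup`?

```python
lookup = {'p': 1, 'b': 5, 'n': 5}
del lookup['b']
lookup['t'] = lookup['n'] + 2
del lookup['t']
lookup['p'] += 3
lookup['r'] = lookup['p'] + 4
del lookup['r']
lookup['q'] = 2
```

{'p': 4, 'n': 5, 'q': 2}

del 'b' → {'p': 1, 'n': 5}
lookup['t'] = lookup['n']+2 = 7 → {'p': 1, 'n': 5, 't': 7}
del 't' → {'p': 1, 'n': 5}
lookup['p'] = 1+3 = 4 → {'p': 4, 'n': 5}
lookup['r'] = lookup['p']+4 = 8 → {'p': 4, 'n': 5, 'r': 8}
del 'r' → {'p': 4, 'n': 5}
lookup['q'] = 2 → {'p': 4, 'n': 5, 'q': 2}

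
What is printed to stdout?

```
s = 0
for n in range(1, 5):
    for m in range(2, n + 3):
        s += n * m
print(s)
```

145

n=1,m=2: s = 0+2 = 2
n=1,m=3: s = 2+3 = 5
n=2,m=2: s = 5+4 = 9
n=2,m=3: s = 9+6 = 15
n=2,m=4: s = 15+8 = 23
n=3,m=2: s = 23+6 = 29
n=3,m=3: s = 29+9 = 38
n=3,m=4: s = 38+12 = 50
n=3,m=5: s = 50+15 = 65
n=4,m=2: s = 65+8 = 73
n=4,m=3: s = 73+12 = 85
n=4,m=4: s = 85+16 = 101
n=4,m=5: s = 101+20 = 121
n=4,m=6: s = 121+24 = 145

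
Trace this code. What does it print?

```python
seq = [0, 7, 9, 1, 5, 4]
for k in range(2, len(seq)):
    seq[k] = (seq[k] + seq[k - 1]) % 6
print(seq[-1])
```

k=2: seq[2] = (9+7)%6 = 4 → [0, 7, 4, 1, 5, 4]
k=3: seq[3] = (1+4)%6 = 5 → [0, 7, 4, 5, 5, 4]
k=4: seq[4] = (5+5)%6 = 4 → [0, 7, 4, 5, 4, 4]
k=5: seq[5] = (4+4)%6 = 2 → [0, 7, 4, 5, 4, 2]

2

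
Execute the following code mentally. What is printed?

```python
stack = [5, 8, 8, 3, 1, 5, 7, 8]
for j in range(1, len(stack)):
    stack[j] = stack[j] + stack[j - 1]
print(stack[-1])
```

45

j=1: stack[1] = 8+5 = 13 → [5, 13, 8, 3, 1, 5, 7, 8]
j=2: stack[2] = 8+13 = 21 → [5, 13, 21, 3, 1, 5, 7, 8]
j=3: stack[3] = 3+21 = 24 → [5, 13, 21, 24, 1, 5, 7, 8]
j=4: stack[4] = 1+24 = 25 → [5, 13, 21, 24, 25, 5, 7, 8]
j=5: stack[5] = 5+25 = 30 → [5, 13, 21, 24, 25, 30, 7, 8]
j=6: stack[6] = 7+30 = 37 → [5, 13, 21, 24, 25, 30, 37, 8]
j=7: stack[7] = 8+37 = 45 → [5, 13, 21, 24, 25, 30, 37, 45]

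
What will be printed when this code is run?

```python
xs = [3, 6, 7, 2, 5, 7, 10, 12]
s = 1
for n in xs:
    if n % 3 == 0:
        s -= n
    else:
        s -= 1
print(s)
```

-25

n=3: %3==0, s = 1-3 = -2
n=6: %3==0, s = (-2)-6 = -8
n=7: not %3==0, s = (-8)-1 = -9
n=2: not %3==0, s = (-9)-1 = -10
n=5: not %3==0, s = (-10)-1 = -11
n=7: not %3==0, s = (-11)-1 = -12
n=10: not %3==0, s = (-12)-1 = -13
n=12: %3==0, s = (-13)-12 = -25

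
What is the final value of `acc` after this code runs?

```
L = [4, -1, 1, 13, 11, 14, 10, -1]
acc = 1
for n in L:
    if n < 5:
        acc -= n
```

n=4: <5, acc = 1-4 = -3
n=-1: <5, acc = (-3)-(-1) = -2
n=1: <5, acc = (-2)-1 = -3
n=13: not <5
n=11: not <5
n=14: not <5
n=10: not <5
n=-1: <5, acc = (-3)-(-1) = -2

-2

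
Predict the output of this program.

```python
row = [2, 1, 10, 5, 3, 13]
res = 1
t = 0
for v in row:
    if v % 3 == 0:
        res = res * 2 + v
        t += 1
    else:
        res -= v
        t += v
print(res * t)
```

-1408

v=2: not %3==0, res = 1-2 = -1; t=2
v=1: not %3==0, res = (-1)-1 = -2; t=3
v=10: not %3==0, res = (-2)-10 = -12; t=13
v=5: not %3==0, res = (-12)-5 = -17; t=18
v=3: %3==0, res = (-17)*2+3 = -31; t=19
v=13: not %3==0, res = (-31)-13 = -44; t=32
res*t = (-44)*32 = -1408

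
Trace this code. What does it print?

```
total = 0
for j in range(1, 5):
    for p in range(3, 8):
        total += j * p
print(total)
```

250

j=1,p=3: total = 0+3 = 3
j=1,p=4: total = 3+4 = 7
j=1,p=5: total = 7+5 = 12
j=1,p=6: total = 12+6 = 18
j=1,p=7: total = 18+7 = 25
j=2,p=3: total = 25+6 = 31
j=2,p=4: total = 31+8 = 39
j=2,p=5: total = 39+10 = 49
j=2,p=6: total = 49+12 = 61
j=2,p=7: total = 61+14 = 75
j=3,p=3: total = 75+9 = 84
j=3,p=4: total = 84+12 = 96
j=3,p=5: total = 96+15 = 111
j=3,p=6: total = 111+18 = 129
j=3,p=7: total = 129+21 = 150
j=4,p=3: total = 150+12 = 162
j=4,p=4: total = 162+16 = 178
j=4,p=5: total = 178+20 = 198
j=4,p=6: total = 198+24 = 222
j=4,p=7: total = 222+28 = 250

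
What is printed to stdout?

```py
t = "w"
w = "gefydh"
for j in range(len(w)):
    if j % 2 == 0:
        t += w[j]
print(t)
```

wgfd

j=0: add 'g' → 'wg'
j=1: skip
j=2: add 'f' → 'wgf'
j=3: skip
j=4: add 'd' → 'wgfd'
j=5: skip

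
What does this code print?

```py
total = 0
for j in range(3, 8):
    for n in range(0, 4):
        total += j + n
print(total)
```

130

j=3,n=0: total = 0+3 = 3
j=3,n=1: total = 3+4 = 7
j=3,n=2: total = 7+5 = 12
j=3,n=3: total = 12+6 = 18
j=4,n=0: total = 18+4 = 22
j=4,n=1: total = 22+5 = 27
j=4,n=2: total = 27+6 = 33
j=4,n=3: total = 33+7 = 40
j=5,n=0: total = 40+5 = 45
j=5,n=1: total = 45+6 = 51
j=5,n=2: total = 51+7 = 58
j=5,n=3: total = 58+8 = 66
j=6,n=0: total = 66+6 = 72
j=6,n=1: total = 72+7 = 79
j=6,n=2: total = 79+8 = 87
j=6,n=3: total = 87+9 = 96
j=7,n=0: total = 96+7 = 103
j=7,n=1: total = 103+8 = 111
j=7,n=2: total = 111+9 = 120
j=7,n=3: total = 120+10 = 130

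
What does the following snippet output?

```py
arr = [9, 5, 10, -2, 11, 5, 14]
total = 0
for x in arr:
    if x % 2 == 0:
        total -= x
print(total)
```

-22

x=9: not even
x=5: not even
x=10: even, total = 0-10 = -10
x=-2: even, total = (-10)-(-2) = -8
x=11: not even
x=5: not even
x=14: even, total = (-8)-14 = -22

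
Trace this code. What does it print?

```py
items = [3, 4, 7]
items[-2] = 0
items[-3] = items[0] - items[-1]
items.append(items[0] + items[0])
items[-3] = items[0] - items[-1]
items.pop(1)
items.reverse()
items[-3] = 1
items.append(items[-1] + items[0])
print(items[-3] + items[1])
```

14

items[-2] = 0 → [3, 0, 7]
items[-3] = items[0]-items[-1] = 3-7 = -4 → [-4, 0, 7]
append items[0]+items[0] = (-4)+(-4) = -8 → [-4, 0, 7, -8]
items[-3] = items[0]-items[-1] = (-4)-(-8) = 4 → [-4, 4, 7, -8]
pop(1) removes 4 → [-4, 7, -8]
reverse → [-8, 7, -4]
items[-3] = 1 → [1, 7, -4]
append items[-1]+items[0] = (-4)+1 = -3 → [1, 7, -4, -3]
items[-3]+items[1] = 7+7 = 14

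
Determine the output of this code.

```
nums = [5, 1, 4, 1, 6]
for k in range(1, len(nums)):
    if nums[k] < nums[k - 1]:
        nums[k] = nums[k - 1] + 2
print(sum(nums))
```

k=1: 1<5, nums[1] = 5+2 = 7 → [5, 7, 4, 1, 6]
k=2: 4<7, nums[2] = 7+2 = 9 → [5, 7, 9, 1, 6]
k=3: 1<9, nums[3] = 9+2 = 11 → [5, 7, 9, 11, 6]
k=4: 6<11, nums[4] = 11+2 = 13 → [5, 7, 9, 11, 13]
sum = 45

45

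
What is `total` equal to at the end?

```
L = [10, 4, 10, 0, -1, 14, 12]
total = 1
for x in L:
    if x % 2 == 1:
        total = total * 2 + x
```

x=10: not odd
x=4: not odd
x=10: not odd
x=0: not odd
x=-1: odd, total = 1*2+(-1) = 1
x=14: not odd
x=12: not odd

1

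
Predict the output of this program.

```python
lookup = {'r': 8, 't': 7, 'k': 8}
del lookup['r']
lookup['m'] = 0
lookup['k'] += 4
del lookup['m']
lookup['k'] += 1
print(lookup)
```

del 'r' → {'t': 7, 'k': 8}
lookup['m'] = 0 → {'t': 7, 'k': 8, 'm': 0}
lookup['k'] = 8+4 = 12 → {'t': 7, 'k': 12, 'm': 0}
del 'm' → {'t': 7, 'k': 12}
lookup['k'] = 12+1 = 13 → {'t': 7, 'k': 13}

{'t': 7, 'k': 13}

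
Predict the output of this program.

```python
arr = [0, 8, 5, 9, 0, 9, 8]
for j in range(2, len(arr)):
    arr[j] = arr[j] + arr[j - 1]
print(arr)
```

[0, 8, 13, 22, 22, 31, 39]

j=2: arr[2] = 5+8 = 13 → [0, 8, 13, 9, 0, 9, 8]
j=3: arr[3] = 9+13 = 22 → [0, 8, 13, 22, 0, 9, 8]
j=4: arr[4] = 0+22 = 22 → [0, 8, 13, 22, 22, 9, 8]
j=5: arr[5] = 9+22 = 31 → [0, 8, 13, 22, 22, 31, 8]
j=6: arr[6] = 8+31 = 39 → [0, 8, 13, 22, 22, 31, 39]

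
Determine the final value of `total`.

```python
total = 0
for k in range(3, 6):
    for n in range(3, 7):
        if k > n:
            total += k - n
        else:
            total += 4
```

k=3,n=3: not 3>3, total = 0+4 = 4
k=3,n=4: not 3>4, total = 4+4 = 8
k=3,n=5: not 3>5, total = 8+4 = 12
k=3,n=6: not 3>6, total = 12+4 = 16
k=4,n=3: 4>3, total = 16+1 = 17
k=4,n=4: not 4>4, total = 17+4 = 21
k=4,n=5: not 4>5, total = 21+4 = 25
k=4,n=6: not 4>6, total = 25+4 = 29
k=5,n=3: 5>3, total = 29+2 = 31
k=5,n=4: 5>4, total = 31+1 = 32
k=5,n=5: not 5>5, total = 32+4 = 36
k=5,n=6: not 5>6, total = 36+4 = 40

40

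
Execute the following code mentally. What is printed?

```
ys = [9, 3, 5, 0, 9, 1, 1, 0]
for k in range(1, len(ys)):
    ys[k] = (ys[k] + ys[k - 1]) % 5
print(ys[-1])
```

k=1: ys[1] = (3+9)%5 = 2 → [9, 2, 5, 0, 9, 1, 1, 0]
k=2: ys[2] = (5+2)%5 = 2 → [9, 2, 2, 0, 9, 1, 1, 0]
k=3: ys[3] = (0+2)%5 = 2 → [9, 2, 2, 2, 9, 1, 1, 0]
k=4: ys[4] = (9+2)%5 = 1 → [9, 2, 2, 2, 1, 1, 1, 0]
k=5: ys[5] = (1+1)%5 = 2 → [9, 2, 2, 2, 1, 2, 1, 0]
k=6: ys[6] = (1+2)%5 = 3 → [9, 2, 2, 2, 1, 2, 3, 0]
k=7: ys[7] = (0+3)%5 = 3 → [9, 2, 2, 2, 1, 2, 3, 3]

3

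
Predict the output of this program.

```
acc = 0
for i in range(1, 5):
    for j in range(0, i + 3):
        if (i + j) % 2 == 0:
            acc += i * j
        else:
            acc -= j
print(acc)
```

i=1,j=0: odd sum, acc = 0-0 = 0
i=1,j=1: even sum, acc = 0+1 = 1
i=1,j=2: odd sum, acc = 1-2 = -1
i=1,j=3: even sum, acc = (-1)+3 = 2
i=2,j=0: even sum, acc = 2+0 = 2
i=2,j=1: odd sum, acc = 2-1 = 1
i=2,j=2: even sum, acc = 1+4 = 5
i=2,j=3: odd sum, acc = 5-3 = 2
i=2,j=4: even sum, acc = 2+8 = 10
i=3,j=0: odd sum, acc = 10-0 = 10
i=3,j=1: even sum, acc = 10+3 = 13
i=3,j=2: odd sum, acc = 13-2 = 11
i=3,j=3: even sum, acc = 11+9 = 20
i=3,j=4: odd sum, acc = 20-4 = 16
i=3,j=5: even sum, acc = 16+15 = 31
i=4,j=0: even sum, acc = 31+0 = 31
i=4,j=1: odd sum, acc = 31-1 = 30
i=4,j=2: even sum, acc = 30+8 = 38
i=4,j=3: odd sum, acc = 38-3 = 35
i=4,j=4: even sum, acc = 35+16 = 51
i=4,j=5: odd sum, acc = 51-5 = 46
i=4,j=6: even sum, acc = 46+24 = 70

70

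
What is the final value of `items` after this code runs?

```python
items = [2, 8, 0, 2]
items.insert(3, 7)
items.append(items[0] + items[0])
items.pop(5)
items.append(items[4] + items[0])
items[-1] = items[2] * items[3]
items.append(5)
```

insert 7 at 3 → [2, 8, 0, 7, 2]
append items[0]+items[0] = 2+2 = 4 → [2, 8, 0, 7, 2, 4]
pop(5) removes 4 → [2, 8, 0, 7, 2]
append items[4]+items[0] = 2+2 = 4 → [2, 8, 0, 7, 2, 4]
items[-1] = items[2]*items[3] = 0*7 = 0 → [2, 8, 0, 7, 2, 0]
append 5 → [2, 8, 0, 7, 2, 0, 5]

[2, 8, 0, 7, 2, 0, 5]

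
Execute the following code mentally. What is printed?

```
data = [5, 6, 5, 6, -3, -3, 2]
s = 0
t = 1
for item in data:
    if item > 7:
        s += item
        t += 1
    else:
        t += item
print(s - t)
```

-19

item=5: not >7; t=6
item=6: not >7; t=12
item=5: not >7; t=17
item=6: not >7; t=23
item=-3: not >7; t=20
item=-3: not >7; t=17
item=2: not >7; t=19
s-t = 0-19 = -19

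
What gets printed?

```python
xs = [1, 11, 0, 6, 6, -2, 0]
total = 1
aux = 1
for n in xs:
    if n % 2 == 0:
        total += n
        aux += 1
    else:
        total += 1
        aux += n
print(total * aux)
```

n=1: not even, total = 1+1 = 2; aux=2
n=11: not even, total = 2+1 = 3; aux=13
n=0: even, total = 3+0 = 3; aux=14
n=6: even, total = 3+6 = 9; aux=15
n=6: even, total = 9+6 = 15; aux=16
n=-2: even, total = 15+(-2) = 13; aux=17
n=0: even, total = 13+0 = 13; aux=18
total*aux = 13*18 = 234

234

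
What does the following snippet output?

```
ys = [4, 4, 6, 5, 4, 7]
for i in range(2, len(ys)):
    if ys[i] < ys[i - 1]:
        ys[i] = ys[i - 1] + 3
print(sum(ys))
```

50

i=2: 6>=4, unchanged → [4, 4, 6, 5, 4, 7]
i=3: 5<6, ys[3] = 6+3 = 9 → [4, 4, 6, 9, 4, 7]
i=4: 4<9, ys[4] = 9+3 = 12 → [4, 4, 6, 9, 12, 7]
i=5: 7<12, ys[5] = 12+3 = 15 → [4, 4, 6, 9, 12, 15]
sum = 50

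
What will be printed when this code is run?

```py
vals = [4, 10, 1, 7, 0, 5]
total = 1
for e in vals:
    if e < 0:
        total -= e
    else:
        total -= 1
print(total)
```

-5

e=4: not <0, total = 1-1 = 0
e=10: not <0, total = 0-1 = -1
e=1: not <0, total = (-1)-1 = -2
e=7: not <0, total = (-2)-1 = -3
e=0: not <0, total = (-3)-1 = -4
e=5: not <0, total = (-4)-1 = -5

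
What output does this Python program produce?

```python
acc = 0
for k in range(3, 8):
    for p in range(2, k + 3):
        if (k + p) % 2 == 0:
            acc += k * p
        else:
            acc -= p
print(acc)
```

k=3,p=2: odd sum, acc = 0-2 = -2
k=3,p=3: even sum, acc = (-2)+9 = 7
k=3,p=4: odd sum, acc = 7-4 = 3
k=3,p=5: even sum, acc = 3+15 = 18
k=4,p=2: even sum, acc = 18+8 = 26
k=4,p=3: odd sum, acc = 26-3 = 23
k=4,p=4: even sum, acc = 23+16 = 39
k=4,p=5: odd sum, acc = 39-5 = 34
k=4,p=6: even sum, acc = 34+24 = 58
k=5,p=2: odd sum, acc = 58-2 = 56
k=5,p=3: even sum, acc = 56+15 = 71
k=5,p=4: odd sum, acc = 71-4 = 67
k=5,p=5: even sum, acc = 67+25 = 92
k=5,p=6: odd sum, acc = 92-6 = 86
k=5,p=7: even sum, acc = 86+35 = 121
k=6,p=2: even sum, acc = 121+12 = 133
k=6,p=3: odd sum, acc = 133-3 = 130
k=6,p=4: even sum, acc = 130+24 = 154
k=6,p=5: odd sum, acc = 154-5 = 149
k=6,p=6: even sum, acc = 149+36 = 185
k=6,p=7: odd sum, acc = 185-7 = 178
k=6,p=8: even sum, acc = 178+48 = 226
k=7,p=2: odd sum, acc = 226-2 = 224
k=7,p=3: even sum, acc = 224+21 = 245
k=7,p=4: odd sum, acc = 245-4 = 241
k=7,p=5: even sum, acc = 241+35 = 276
k=7,p=6: odd sum, acc = 276-6 = 270
k=7,p=7: even sum, acc = 270+49 = 319
k=7,p=8: odd sum, acc = 319-8 = 311
k=7,p=9: even sum, acc = 311+63 = 374

374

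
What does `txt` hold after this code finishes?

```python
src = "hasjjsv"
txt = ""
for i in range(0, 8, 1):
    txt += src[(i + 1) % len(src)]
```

i=0: add src[1]='a' → 'a'
i=1: add src[2]='s' → 'as'
i=2: add src[3]='j' → 'asj'
i=3: add src[4]='j' → 'asjj'
i=4: add src[5]='s' → 'asjjs'
i=5: add src[6]='v' → 'asjjsv'
i=6: add src[0]='h' → 'asjjsvh'
i=7: add src[1]='a' → 'asjjsvha'

'asjjsvha'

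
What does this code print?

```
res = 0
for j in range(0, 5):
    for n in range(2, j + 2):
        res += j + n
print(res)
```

60

j=1,n=2: res = 0+3 = 3
j=2,n=2: res = 3+4 = 7
j=2,n=3: res = 7+5 = 12
j=3,n=2: res = 12+5 = 17
j=3,n=3: res = 17+6 = 23
j=3,n=4: res = 23+7 = 30
j=4,n=2: res = 30+6 = 36
j=4,n=3: res = 36+7 = 43
j=4,n=4: res = 43+8 = 51
j=4,n=5: res = 51+9 = 60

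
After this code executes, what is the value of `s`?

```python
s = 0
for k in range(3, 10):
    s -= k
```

k=3: s = 0-3 = -3
k=4: s = (-3)-4 = -7
k=5: s = (-7)-5 = -12
k=6: s = (-12)-6 = -18
k=7: s = (-18)-7 = -25
k=8: s = (-25)-8 = -33
k=9: s = (-33)-9 = -42

-42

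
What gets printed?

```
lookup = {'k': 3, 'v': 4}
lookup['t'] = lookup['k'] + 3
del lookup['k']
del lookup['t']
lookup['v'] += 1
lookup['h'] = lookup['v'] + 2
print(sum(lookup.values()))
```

12

lookup['t'] = lookup['k']+3 = 6 → {'k': 3, 'v': 4, 't': 6}
del 'k' → {'v': 4, 't': 6}
del 't' → {'v': 4}
lookup['v'] = 4+1 = 5 → {'v': 5}
lookup['h'] = lookup['v']+2 = 7 → {'v': 5, 'h': 7}
sum of values = 12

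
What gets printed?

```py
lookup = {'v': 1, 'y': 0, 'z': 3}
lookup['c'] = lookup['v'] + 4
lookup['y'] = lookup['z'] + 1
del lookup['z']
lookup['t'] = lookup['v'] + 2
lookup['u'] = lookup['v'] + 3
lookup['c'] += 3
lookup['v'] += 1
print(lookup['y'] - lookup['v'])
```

lookup['c'] = lookup['v']+4 = 5 → {'v': 1, 'y': 0, 'z': 3, 'c': 5}
lookup['y'] = lookup['z']+1 = 4 → {'v': 1, 'y': 4, 'z': 3, 'c': 5}
del 'z' → {'v': 1, 'y': 4, 'c': 5}
lookup['t'] = lookup['v']+2 = 3 → {'v': 1, 'y': 4, 'c': 5, 't': 3}
lookup['u'] = lookup['v']+3 = 4 → {'v': 1, 'y': 4, 'c': 5, 't': 3, 'u': 4}
lookup['c'] = 5+3 = 8 → {'v': 1, 'y': 4, 'c': 8, 't': 3, 'u': 4}
lookup['v'] = 1+1 = 2 → {'v': 2, 'y': 4, 'c': 8, 't': 3, 'u': 4}
lookup['y']-lookup['v'] = 4-2 = 2

2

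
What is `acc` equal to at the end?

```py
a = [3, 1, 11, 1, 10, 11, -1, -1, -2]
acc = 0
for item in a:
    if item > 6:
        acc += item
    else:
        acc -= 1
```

item=3: not >6, acc = 0-1 = -1
item=1: not >6, acc = (-1)-1 = -2
item=11: >6, acc = (-2)+11 = 9
item=1: not >6, acc = 9-1 = 8
item=10: >6, acc = 8+10 = 18
item=11: >6, acc = 18+11 = 29
item=-1: not >6, acc = 29-1 = 28
item=-1: not >6, acc = 28-1 = 27
item=-2: not >6, acc = 27-1 = 26

26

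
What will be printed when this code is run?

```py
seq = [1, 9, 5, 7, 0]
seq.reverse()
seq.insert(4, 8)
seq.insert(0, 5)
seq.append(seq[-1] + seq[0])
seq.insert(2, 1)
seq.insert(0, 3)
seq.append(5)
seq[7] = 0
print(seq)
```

reverse → [0, 7, 5, 9, 1]
insert 8 at 4 → [0, 7, 5, 9, 8, 1]
insert 5 at 0 → [5, 0, 7, 5, 9, 8, 1]
append seq[-1]+seq[0] = 1+5 = 6 → [5, 0, 7, 5, 9, 8, 1, 6]
insert 1 at 2 → [5, 0, 1, 7, 5, 9, 8, 1, 6]
insert 3 at 0 → [3, 5, 0, 1, 7, 5, 9, 8, 1, 6]
append 5 → [3, 5, 0, 1, 7, 5, 9, 8, 1, 6, 5]
seq[7] = 0 → [3, 5, 0, 1, 7, 5, 9, 0, 1, 6, 5]

[3, 5, 0, 1, 7, 5, 9, 0, 1, 6, 5]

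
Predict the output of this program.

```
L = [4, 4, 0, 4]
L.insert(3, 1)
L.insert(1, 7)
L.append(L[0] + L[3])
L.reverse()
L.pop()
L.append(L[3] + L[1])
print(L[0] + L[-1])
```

8

insert 1 at 3 → [4, 4, 0, 1, 4]
insert 7 at 1 → [4, 7, 4, 0, 1, 4]
append L[0]+L[3] = 4+0 = 4 → [4, 7, 4, 0, 1, 4, 4]
reverse → [4, 4, 1, 0, 4, 7, 4]
pop() removes 4 → [4, 4, 1, 0, 4, 7]
append L[3]+L[1] = 0+4 = 4 → [4, 4, 1, 0, 4, 7, 4]
L[0]+L[-1] = 4+4 = 8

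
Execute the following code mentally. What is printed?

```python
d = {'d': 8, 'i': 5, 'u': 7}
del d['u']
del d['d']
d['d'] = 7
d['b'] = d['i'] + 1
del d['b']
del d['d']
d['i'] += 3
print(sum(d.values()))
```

8

del 'u' → {'d': 8, 'i': 5}
del 'd' → {'i': 5}
d['d'] = 7 → {'i': 5, 'd': 7}
d['b'] = d['i']+1 = 6 → {'i': 5, 'd': 7, 'b': 6}
del 'b' → {'i': 5, 'd': 7}
del 'd' → {'i': 5}
d['i'] = 5+3 = 8 → {'i': 8}
sum of values = 8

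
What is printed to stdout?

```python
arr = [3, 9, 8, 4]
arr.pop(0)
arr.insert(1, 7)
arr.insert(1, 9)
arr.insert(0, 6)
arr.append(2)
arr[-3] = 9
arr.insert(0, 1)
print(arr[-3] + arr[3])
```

pop(0) removes 3 → [9, 8, 4]
insert 7 at 1 → [9, 7, 8, 4]
insert 9 at 1 → [9, 9, 7, 8, 4]
insert 6 at 0 → [6, 9, 9, 7, 8, 4]
append 2 → [6, 9, 9, 7, 8, 4, 2]
arr[-3] = 9 → [6, 9, 9, 7, 9, 4, 2]
insert 1 at 0 → [1, 6, 9, 9, 7, 9, 4, 2]
arr[-3]+arr[3] = 9+9 = 18

18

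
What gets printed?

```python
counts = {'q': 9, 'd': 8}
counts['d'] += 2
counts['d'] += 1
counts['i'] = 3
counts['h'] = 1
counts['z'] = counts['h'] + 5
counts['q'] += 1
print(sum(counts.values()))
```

counts['d'] = 8+2 = 10 → {'q': 9, 'd': 10}
counts['d'] = 10+1 = 11 → {'q': 9, 'd': 11}
counts['i'] = 3 → {'q': 9, 'd': 11, 'i': 3}
counts['h'] = 1 → {'q': 9, 'd': 11, 'i': 3, 'h': 1}
counts['z'] = counts['h']+5 = 6 → {'q': 9, 'd': 11, 'i': 3, 'h': 1, 'z': 6}
counts['q'] = 9+1 = 10 → {'q': 10, 'd': 11, 'i': 3, 'h': 1, 'z': 6}
sum of values = 31

31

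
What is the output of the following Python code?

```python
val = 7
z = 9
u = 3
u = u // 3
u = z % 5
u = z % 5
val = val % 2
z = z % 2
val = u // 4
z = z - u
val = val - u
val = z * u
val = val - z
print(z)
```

u = 3//3 = 1
u = 9%5 = 4
u = 9%5 = 4
val = 7%2 = 1
z = 9%2 = 1
val = 4//4 = 1
z = 1-4 = -3
val = 1-4 = -3
val = (-3)*4 = -12
val = (-12)-(-3) = -9

-3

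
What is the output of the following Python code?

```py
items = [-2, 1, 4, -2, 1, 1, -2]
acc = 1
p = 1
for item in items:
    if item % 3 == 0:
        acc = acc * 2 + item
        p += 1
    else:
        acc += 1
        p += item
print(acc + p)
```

item=-2: not %3==0, acc = 1+1 = 2; p=-1
item=1: not %3==0, acc = 2+1 = 3; p=0
item=4: not %3==0, acc = 3+1 = 4; p=4
item=-2: not %3==0, acc = 4+1 = 5; p=2
item=1: not %3==0, acc = 5+1 = 6; p=3
item=1: not %3==0, acc = 6+1 = 7; p=4
item=-2: not %3==0, acc = 7+1 = 8; p=2
acc+p = 8+2 = 10

10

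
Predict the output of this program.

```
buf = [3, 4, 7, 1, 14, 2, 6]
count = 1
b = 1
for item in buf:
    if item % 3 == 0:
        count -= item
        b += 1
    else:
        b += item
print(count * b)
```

-248

item=3: %3==0, count = 1-3 = -2; b=2
item=4: not %3==0; b=6
item=7: not %3==0; b=13
item=1: not %3==0; b=14
item=14: not %3==0; b=28
item=2: not %3==0; b=30
item=6: %3==0, count = (-2)-6 = -8; b=31
count*b = (-8)*31 = -248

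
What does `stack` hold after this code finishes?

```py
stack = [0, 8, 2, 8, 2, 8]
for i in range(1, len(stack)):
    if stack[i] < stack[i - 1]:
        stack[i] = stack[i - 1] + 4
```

i=1: 8>=0, unchanged → [0, 8, 2, 8, 2, 8]
i=2: 2<8, stack[2] = 8+4 = 12 → [0, 8, 12, 8, 2, 8]
i=3: 8<12, stack[3] = 12+4 = 16 → [0, 8, 12, 16, 2, 8]
i=4: 2<16, stack[4] = 16+4 = 20 → [0, 8, 12, 16, 20, 8]
i=5: 8<20, stack[5] = 20+4 = 24 → [0, 8, 12, 16, 20, 24]

[0, 8, 12, 16, 20, 24]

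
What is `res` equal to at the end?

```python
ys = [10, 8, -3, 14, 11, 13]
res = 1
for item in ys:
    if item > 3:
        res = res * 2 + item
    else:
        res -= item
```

371

item=10: >3, res = 1*2+10 = 12
item=8: >3, res = 12*2+8 = 32
item=-3: not >3, res = 32-(-3) = 35
item=14: >3, res = 35*2+14 = 84
item=11: >3, res = 84*2+11 = 179
item=13: >3, res = 179*2+13 = 371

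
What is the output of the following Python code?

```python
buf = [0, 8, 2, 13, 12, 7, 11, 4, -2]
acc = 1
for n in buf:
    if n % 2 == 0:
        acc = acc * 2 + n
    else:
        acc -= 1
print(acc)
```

n=0: even, acc = 1*2+0 = 2
n=8: even, acc = 2*2+8 = 12
n=2: even, acc = 12*2+2 = 26
n=13: not even, acc = 26-1 = 25
n=12: even, acc = 25*2+12 = 62
n=7: not even, acc = 62-1 = 61
n=11: not even, acc = 61-1 = 60
n=4: even, acc = 60*2+4 = 124
n=-2: even, acc = 124*2+(-2) = 246

246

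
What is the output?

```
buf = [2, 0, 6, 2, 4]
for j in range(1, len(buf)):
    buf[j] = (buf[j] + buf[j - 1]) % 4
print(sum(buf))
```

8

j=1: buf[1] = (0+2)%4 = 2 → [2, 2, 6, 2, 4]
j=2: buf[2] = (6+2)%4 = 0 → [2, 2, 0, 2, 4]
j=3: buf[3] = (2+0)%4 = 2 → [2, 2, 0, 2, 4]
j=4: buf[4] = (4+2)%4 = 2 → [2, 2, 0, 2, 2]
sum = 8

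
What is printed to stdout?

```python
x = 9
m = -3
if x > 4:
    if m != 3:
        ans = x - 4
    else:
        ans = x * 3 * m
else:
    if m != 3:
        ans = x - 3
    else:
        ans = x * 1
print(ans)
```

x=9, m=-3
x > 4 is True; m != 3 is True
→ ans = x - 4 = 5

5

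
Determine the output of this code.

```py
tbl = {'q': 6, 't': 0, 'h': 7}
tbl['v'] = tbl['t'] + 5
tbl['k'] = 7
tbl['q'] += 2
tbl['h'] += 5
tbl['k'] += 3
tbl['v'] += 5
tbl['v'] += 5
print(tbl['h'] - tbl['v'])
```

-3

tbl['v'] = tbl['t']+5 = 5 → {'q': 6, 't': 0, 'h': 7, 'v': 5}
tbl['k'] = 7 → {'q': 6, 't': 0, 'h': 7, 'v': 5, 'k': 7}
tbl['q'] = 6+2 = 8 → {'q': 8, 't': 0, 'h': 7, 'v': 5, 'k': 7}
tbl['h'] = 7+5 = 12 → {'q': 8, 't': 0, 'h': 12, 'v': 5, 'k': 7}
tbl['k'] = 7+3 = 10 → {'q': 8, 't': 0, 'h': 12, 'v': 5, 'k': 10}
tbl['v'] = 5+5 = 10 → {'q': 8, 't': 0, 'h': 12, 'v': 10, 'k': 10}
tbl['v'] = 10+5 = 15 → {'q': 8, 't': 0, 'h': 12, 'v': 15, 'k': 10}
tbl['h']-tbl['v'] = 12-15 = -3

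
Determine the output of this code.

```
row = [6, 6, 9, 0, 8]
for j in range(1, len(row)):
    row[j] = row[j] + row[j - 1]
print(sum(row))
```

89

j=1: row[1] = 6+6 = 12 → [6, 12, 9, 0, 8]
j=2: row[2] = 9+12 = 21 → [6, 12, 21, 0, 8]
j=3: row[3] = 0+21 = 21 → [6, 12, 21, 21, 8]
j=4: row[4] = 8+21 = 29 → [6, 12, 21, 21, 29]
sum = 89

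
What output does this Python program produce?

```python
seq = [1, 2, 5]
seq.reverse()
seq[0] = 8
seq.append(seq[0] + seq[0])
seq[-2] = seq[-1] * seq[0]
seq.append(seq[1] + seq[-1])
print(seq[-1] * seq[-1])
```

324

reverse → [5, 2, 1]
seq[0] = 8 → [8, 2, 1]
append seq[0]+seq[0] = 8+8 = 16 → [8, 2, 1, 16]
seq[-2] = seq[-1]*seq[0] = 16*8 = 128 → [8, 2, 128, 16]
append seq[1]+seq[-1] = 2+16 = 18 → [8, 2, 128, 16, 18]
seq[-1]*seq[-1] = 18*18 = 324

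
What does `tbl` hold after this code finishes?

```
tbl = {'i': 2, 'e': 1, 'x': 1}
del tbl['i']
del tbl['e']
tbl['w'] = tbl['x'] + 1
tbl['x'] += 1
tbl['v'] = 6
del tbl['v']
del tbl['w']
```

{'x': 2}

del 'i' → {'e': 1, 'x': 1}
del 'e' → {'x': 1}
tbl['w'] = tbl['x']+1 = 2 → {'x': 1, 'w': 2}
tbl['x'] = 1+1 = 2 → {'x': 2, 'w': 2}
tbl['v'] = 6 → {'x': 2, 'w': 2, 'v': 6}
del 'v' → {'x': 2, 'w': 2}
del 'w' → {'x': 2}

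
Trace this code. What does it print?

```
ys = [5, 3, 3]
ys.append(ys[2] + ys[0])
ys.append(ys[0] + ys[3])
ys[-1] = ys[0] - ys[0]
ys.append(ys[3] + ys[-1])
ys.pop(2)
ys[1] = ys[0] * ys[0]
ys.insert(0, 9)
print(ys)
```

[9, 5, 25, 8, 0, 8]

append ys[2]+ys[0] = 3+5 = 8 → [5, 3, 3, 8]
append ys[0]+ys[3] = 5+8 = 13 → [5, 3, 3, 8, 13]
ys[-1] = ys[0]-ys[0] = 5-5 = 0 → [5, 3, 3, 8, 0]
append ys[3]+ys[-1] = 8+0 = 8 → [5, 3, 3, 8, 0, 8]
pop(2) removes 3 → [5, 3, 8, 0, 8]
ys[1] = ys[0]*ys[0] = 5*5 = 25 → [5, 25, 8, 0, 8]
insert 9 at 0 → [9, 5, 25, 8, 0, 8]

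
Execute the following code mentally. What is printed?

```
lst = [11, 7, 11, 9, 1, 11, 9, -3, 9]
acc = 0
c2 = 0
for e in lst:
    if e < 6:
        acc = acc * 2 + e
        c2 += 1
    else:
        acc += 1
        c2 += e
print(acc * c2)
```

e=11: not <6, acc = 0+1 = 1; c2=11
e=7: not <6, acc = 1+1 = 2; c2=18
e=11: not <6, acc = 2+1 = 3; c2=29
e=9: not <6, acc = 3+1 = 4; c2=38
e=1: <6, acc = 4*2+1 = 9; c2=39
e=11: not <6, acc = 9+1 = 10; c2=50
e=9: not <6, acc = 10+1 = 11; c2=59
e=-3: <6, acc = 11*2+(-3) = 19; c2=60
e=9: not <6, acc = 19+1 = 20; c2=69
acc*c2 = 20*69 = 1380

1380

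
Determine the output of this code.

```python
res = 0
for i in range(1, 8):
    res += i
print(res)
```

i=1: res = 0+1 = 1
i=2: res = 1+2 = 3
i=3: res = 3+3 = 6
i=4: res = 6+4 = 10
i=5: res = 10+5 = 15
i=6: res = 15+6 = 21
i=7: res = 21+7 = 28

28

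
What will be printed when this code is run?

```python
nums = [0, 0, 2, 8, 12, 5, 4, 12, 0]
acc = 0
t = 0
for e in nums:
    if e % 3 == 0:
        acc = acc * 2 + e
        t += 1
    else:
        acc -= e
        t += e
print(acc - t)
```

e=0: %3==0, acc = 0*2+0 = 0; t=1
e=0: %3==0, acc = 0*2+0 = 0; t=2
e=2: not %3==0, acc = 0-2 = -2; t=4
e=8: not %3==0, acc = (-2)-8 = -10; t=12
e=12: %3==0, acc = (-10)*2+12 = -8; t=13
e=5: not %3==0, acc = (-8)-5 = -13; t=18
e=4: not %3==0, acc = (-13)-4 = -17; t=22
e=12: %3==0, acc = (-17)*2+12 = -22; t=23
e=0: %3==0, acc = (-22)*2+0 = -44; t=24
acc-t = (-44)-24 = -68

-68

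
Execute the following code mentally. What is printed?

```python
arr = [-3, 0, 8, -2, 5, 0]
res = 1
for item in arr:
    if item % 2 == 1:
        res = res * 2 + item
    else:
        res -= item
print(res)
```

-9

item=-3: odd, res = 1*2+(-3) = -1
item=0: not odd, res = (-1)-0 = -1
item=8: not odd, res = (-1)-8 = -9
item=-2: not odd, res = (-9)-(-2) = -7
item=5: odd, res = (-7)*2+5 = -9
item=0: not odd, res = (-9)-0 = -9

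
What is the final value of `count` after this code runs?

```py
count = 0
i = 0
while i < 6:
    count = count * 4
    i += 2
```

i=0: count = 0*4 = 0
i=2: count = 0*4 = 0
i=4: count = 0*4 = 0

0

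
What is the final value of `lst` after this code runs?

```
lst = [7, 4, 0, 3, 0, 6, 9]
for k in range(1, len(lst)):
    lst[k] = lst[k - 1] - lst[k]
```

k=1: lst[1] = 7-4 = 3 → [7, 3, 0, 3, 0, 6, 9]
k=2: lst[2] = 3-0 = 3 → [7, 3, 3, 3, 0, 6, 9]
k=3: lst[3] = 3-3 = 0 → [7, 3, 3, 0, 0, 6, 9]
k=4: lst[4] = 0-0 = 0 → [7, 3, 3, 0, 0, 6, 9]
k=5: lst[5] = 0-6 = -6 → [7, 3, 3, 0, 0, -6, 9]
k=6: lst[6] = (-6)-9 = -15 → [7, 3, 3, 0, 0, -6, -15]

[7, 3, 3, 0, 0, -6, -15]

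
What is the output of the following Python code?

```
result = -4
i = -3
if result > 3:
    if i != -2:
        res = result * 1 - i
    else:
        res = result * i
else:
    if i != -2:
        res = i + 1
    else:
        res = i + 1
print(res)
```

-2

result=-4, i=-3
result > 3 is False; i != -2 is True
→ res = i + 1 = -2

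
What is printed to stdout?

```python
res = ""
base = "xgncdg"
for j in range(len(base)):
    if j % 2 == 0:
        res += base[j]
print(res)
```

j=0: add 'x' → 'x'
j=1: skip
j=2: add 'n' → 'xn'
j=3: skip
j=4: add 'd' → 'xnd'
j=5: skip

xnd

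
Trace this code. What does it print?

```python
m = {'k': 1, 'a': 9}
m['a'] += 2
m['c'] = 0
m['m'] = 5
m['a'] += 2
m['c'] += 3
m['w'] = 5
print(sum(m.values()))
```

m['a'] = 9+2 = 11 → {'k': 1, 'a': 11}
m['c'] = 0 → {'k': 1, 'a': 11, 'c': 0}
m['m'] = 5 → {'k': 1, 'a': 11, 'c': 0, 'm': 5}
m['a'] = 11+2 = 13 → {'k': 1, 'a': 13, 'c': 0, 'm': 5}
m['c'] = 0+3 = 3 → {'k': 1, 'a': 13, 'c': 3, 'm': 5}
m['w'] = 5 → {'k': 1, 'a': 13, 'c': 3, 'm': 5, 'w': 5}
sum of values = 27

27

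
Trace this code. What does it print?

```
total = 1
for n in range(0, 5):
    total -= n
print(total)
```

-9

n=0: total = 1-0 = 1
n=1: total = 1-1 = 0
n=2: total = 0-2 = -2
n=3: total = (-2)-3 = -5
n=4: total = (-5)-4 = -9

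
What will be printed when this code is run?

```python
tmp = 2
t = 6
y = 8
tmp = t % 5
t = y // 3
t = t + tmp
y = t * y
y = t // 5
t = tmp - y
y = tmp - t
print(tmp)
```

tmp = 6%5 = 1
t = 8//3 = 2
t = 2+1 = 3
y = 3*8 = 24
y = 3//5 = 0
t = 1-0 = 1
y = 1-1 = 0

1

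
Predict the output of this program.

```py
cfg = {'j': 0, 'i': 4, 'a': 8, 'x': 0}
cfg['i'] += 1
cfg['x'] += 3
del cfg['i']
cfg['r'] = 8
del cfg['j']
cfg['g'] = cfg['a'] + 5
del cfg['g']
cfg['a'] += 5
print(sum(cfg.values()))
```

24

cfg['i'] = 4+1 = 5 → {'j': 0, 'i': 5, 'a': 8, 'x': 0}
cfg['x'] = 0+3 = 3 → {'j': 0, 'i': 5, 'a': 8, 'x': 3}
del 'i' → {'j': 0, 'a': 8, 'x': 3}
cfg['r'] = 8 → {'j': 0, 'a': 8, 'x': 3, 'r': 8}
del 'j' → {'a': 8, 'x': 3, 'r': 8}
cfg['g'] = cfg['a']+5 = 13 → {'a': 8, 'x': 3, 'r': 8, 'g': 13}
del 'g' → {'a': 8, 'x': 3, 'r': 8}
cfg['a'] = 8+5 = 13 → {'a': 13, 'x': 3, 'r': 8}
sum of values = 24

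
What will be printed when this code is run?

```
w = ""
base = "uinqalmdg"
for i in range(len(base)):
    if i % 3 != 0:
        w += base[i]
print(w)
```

inaldg

i=0: skip
i=1: add 'i' → 'i'
i=2: add 'n' → 'in'
i=3: skip
i=4: add 'a' → 'ina'
i=5: add 'l' → 'inal'
i=6: skip
i=7: add 'd' → 'inald'
i=8: add 'g' → 'inaldg'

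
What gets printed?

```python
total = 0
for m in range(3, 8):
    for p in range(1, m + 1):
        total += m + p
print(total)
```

m=3,p=1: total = 0+4 = 4
m=3,p=2: total = 4+5 = 9
m=3,p=3: total = 9+6 = 15
m=4,p=1: total = 15+5 = 20
m=4,p=2: total = 20+6 = 26
m=4,p=3: total = 26+7 = 33
m=4,p=4: total = 33+8 = 41
m=5,p=1: total = 41+6 = 47
m=5,p=2: total = 47+7 = 54
m=5,p=3: total = 54+8 = 62
m=5,p=4: total = 62+9 = 71
m=5,p=5: total = 71+10 = 81
m=6,p=1: total = 81+7 = 88
m=6,p=2: total = 88+8 = 96
m=6,p=3: total = 96+9 = 105
m=6,p=4: total = 105+10 = 115
m=6,p=5: total = 115+11 = 126
m=6,p=6: total = 126+12 = 138
m=7,p=1: total = 138+8 = 146
m=7,p=2: total = 146+9 = 155
m=7,p=3: total = 155+10 = 165
m=7,p=4: total = 165+11 = 176
m=7,p=5: total = 176+12 = 188
m=7,p=6: total = 188+13 = 201
m=7,p=7: total = 201+14 = 215

215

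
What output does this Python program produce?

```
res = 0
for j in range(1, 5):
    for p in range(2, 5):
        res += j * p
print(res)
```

90

j=1,p=2: res = 0+2 = 2
j=1,p=3: res = 2+3 = 5
j=1,p=4: res = 5+4 = 9
j=2,p=2: res = 9+4 = 13
j=2,p=3: res = 13+6 = 19
j=2,p=4: res = 19+8 = 27
j=3,p=2: res = 27+6 = 33
j=3,p=3: res = 33+9 = 42
j=3,p=4: res = 42+12 = 54
j=4,p=2: res = 54+8 = 62
j=4,p=3: res = 62+12 = 74
j=4,p=4: res = 74+16 = 90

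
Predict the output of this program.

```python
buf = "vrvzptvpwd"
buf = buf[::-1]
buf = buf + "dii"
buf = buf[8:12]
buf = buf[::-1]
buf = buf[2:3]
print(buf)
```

reverse → 'dwpvtpzvrv'
+ 'dii' → 'dwpvtpzvrvdii'
slice [8:12] → 'rvdi'
reverse → 'idvr'
slice [2:3] → 'v'

v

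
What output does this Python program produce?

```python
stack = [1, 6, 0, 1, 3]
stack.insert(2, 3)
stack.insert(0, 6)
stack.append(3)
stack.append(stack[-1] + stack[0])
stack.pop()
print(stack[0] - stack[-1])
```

3

insert 3 at 2 → [1, 6, 3, 0, 1, 3]
insert 6 at 0 → [6, 1, 6, 3, 0, 1, 3]
append 3 → [6, 1, 6, 3, 0, 1, 3, 3]
append stack[-1]+stack[0] = 3+6 = 9 → [6, 1, 6, 3, 0, 1, 3, 3, 9]
pop() removes 9 → [6, 1, 6, 3, 0, 1, 3, 3]
stack[0]-stack[-1] = 6-3 = 3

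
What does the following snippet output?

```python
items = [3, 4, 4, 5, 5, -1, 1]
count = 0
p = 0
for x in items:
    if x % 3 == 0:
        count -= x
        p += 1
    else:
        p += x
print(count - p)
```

x=3: %3==0, count = 0-3 = -3; p=1
x=4: not %3==0; p=5
x=4: not %3==0; p=9
x=5: not %3==0; p=14
x=5: not %3==0; p=19
x=-1: not %3==0; p=18
x=1: not %3==0; p=19
count-p = (-3)-19 = -22

-22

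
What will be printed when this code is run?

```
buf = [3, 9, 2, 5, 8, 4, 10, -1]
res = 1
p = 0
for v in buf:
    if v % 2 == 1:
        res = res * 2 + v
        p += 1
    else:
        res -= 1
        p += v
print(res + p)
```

v=3: odd, res = 1*2+3 = 5; p=1
v=9: odd, res = 5*2+9 = 19; p=2
v=2: not odd, res = 19-1 = 18; p=4
v=5: odd, res = 18*2+5 = 41; p=5
v=8: not odd, res = 41-1 = 40; p=13
v=4: not odd, res = 40-1 = 39; p=17
v=10: not odd, res = 39-1 = 38; p=27
v=-1: odd, res = 38*2+(-1) = 75; p=28
res+p = 75+28 = 103

103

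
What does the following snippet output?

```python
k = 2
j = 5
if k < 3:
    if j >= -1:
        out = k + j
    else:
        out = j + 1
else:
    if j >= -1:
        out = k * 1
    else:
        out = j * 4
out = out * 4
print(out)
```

k=2, j=5
k < 3 is True; j >= -1 is True
→ out = k + j = 7
out = 7*4 = 28

28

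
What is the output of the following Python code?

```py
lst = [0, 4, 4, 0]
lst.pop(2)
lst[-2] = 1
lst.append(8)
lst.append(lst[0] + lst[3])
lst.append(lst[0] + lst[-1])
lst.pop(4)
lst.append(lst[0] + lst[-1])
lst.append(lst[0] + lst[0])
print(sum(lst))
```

25

pop(2) removes 4 → [0, 4, 0]
lst[-2] = 1 → [0, 1, 0]
append 8 → [0, 1, 0, 8]
append lst[0]+lst[3] = 0+8 = 8 → [0, 1, 0, 8, 8]
append lst[0]+lst[-1] = 0+8 = 8 → [0, 1, 0, 8, 8, 8]
pop(4) removes 8 → [0, 1, 0, 8, 8]
append lst[0]+lst[-1] = 0+8 = 8 → [0, 1, 0, 8, 8, 8]
append lst[0]+lst[0] = 0+0 = 0 → [0, 1, 0, 8, 8, 8, 0]
sum = 25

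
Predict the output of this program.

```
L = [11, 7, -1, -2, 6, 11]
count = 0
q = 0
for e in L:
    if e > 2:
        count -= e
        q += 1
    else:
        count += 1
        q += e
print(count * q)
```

-33

e=11: >2, count = 0-11 = -11; q=1
e=7: >2, count = (-11)-7 = -18; q=2
e=-1: not >2, count = (-18)+1 = -17; q=1
e=-2: not >2, count = (-17)+1 = -16; q=-1
e=6: >2, count = (-16)-6 = -22; q=0
e=11: >2, count = (-22)-11 = -33; q=1
count*q = (-33)*1 = -33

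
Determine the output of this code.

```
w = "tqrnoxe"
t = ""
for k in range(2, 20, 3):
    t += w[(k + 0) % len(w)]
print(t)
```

rxqotn

k=2: add w[2]='r' → 'r'
k=5: add w[5]='x' → 'rx'
k=8: add w[1]='q' → 'rxq'
k=11: add w[4]='o' → 'rxqo'
k=14: add w[0]='t' → 'rxqot'
k=17: add w[3]='n' → 'rxqotn'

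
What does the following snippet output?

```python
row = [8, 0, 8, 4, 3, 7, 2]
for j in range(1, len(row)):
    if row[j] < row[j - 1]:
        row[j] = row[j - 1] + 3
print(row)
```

j=1: 0<8, row[1] = 8+3 = 11 → [8, 11, 8, 4, 3, 7, 2]
j=2: 8<11, row[2] = 11+3 = 14 → [8, 11, 14, 4, 3, 7, 2]
j=3: 4<14, row[3] = 14+3 = 17 → [8, 11, 14, 17, 3, 7, 2]
j=4: 3<17, row[4] = 17+3 = 20 → [8, 11, 14, 17, 20, 7, 2]
j=5: 7<20, row[5] = 20+3 = 23 → [8, 11, 14, 17, 20, 23, 2]
j=6: 2<23, row[6] = 23+3 = 26 → [8, 11, 14, 17, 20, 23, 26]

[8, 11, 14, 17, 20, 23, 26]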